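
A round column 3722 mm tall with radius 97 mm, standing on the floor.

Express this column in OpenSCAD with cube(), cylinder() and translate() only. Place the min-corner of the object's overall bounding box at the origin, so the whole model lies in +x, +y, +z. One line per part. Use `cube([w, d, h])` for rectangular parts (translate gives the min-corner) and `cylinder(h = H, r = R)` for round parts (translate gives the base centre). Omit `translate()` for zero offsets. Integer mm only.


translate([97, 97, 0]) cylinder(h = 3722, r = 97);


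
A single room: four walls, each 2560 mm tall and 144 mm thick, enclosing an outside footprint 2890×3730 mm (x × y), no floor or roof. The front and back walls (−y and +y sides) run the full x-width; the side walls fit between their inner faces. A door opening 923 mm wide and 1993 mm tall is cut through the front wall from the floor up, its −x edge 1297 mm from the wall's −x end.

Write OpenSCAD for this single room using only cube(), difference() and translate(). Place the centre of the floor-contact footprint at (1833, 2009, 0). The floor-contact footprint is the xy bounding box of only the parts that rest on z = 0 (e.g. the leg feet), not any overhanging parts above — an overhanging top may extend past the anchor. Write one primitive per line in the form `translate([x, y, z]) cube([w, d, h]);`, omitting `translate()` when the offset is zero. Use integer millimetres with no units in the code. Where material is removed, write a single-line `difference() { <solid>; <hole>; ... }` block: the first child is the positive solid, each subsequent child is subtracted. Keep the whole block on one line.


difference() { translate([388, 144, 0]) cube([2890, 144, 2560]); translate([1685, 144, 0]) cube([923, 144, 1993]); }
translate([388, 3730, 0]) cube([2890, 144, 2560]);
translate([388, 288, 0]) cube([144, 3442, 2560]);
translate([3134, 288, 0]) cube([144, 3442, 2560]);


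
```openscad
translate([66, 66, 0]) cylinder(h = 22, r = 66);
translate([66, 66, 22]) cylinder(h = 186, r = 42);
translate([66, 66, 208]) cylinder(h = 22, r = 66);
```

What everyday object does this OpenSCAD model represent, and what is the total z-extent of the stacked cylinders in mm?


A spool. The overall height is 230 mm.

Three coaxial cylinders, large–small–large — a spool. Two 22 mm flanges and a 186 mm core give 22 + 186 + 22 = 230 mm.


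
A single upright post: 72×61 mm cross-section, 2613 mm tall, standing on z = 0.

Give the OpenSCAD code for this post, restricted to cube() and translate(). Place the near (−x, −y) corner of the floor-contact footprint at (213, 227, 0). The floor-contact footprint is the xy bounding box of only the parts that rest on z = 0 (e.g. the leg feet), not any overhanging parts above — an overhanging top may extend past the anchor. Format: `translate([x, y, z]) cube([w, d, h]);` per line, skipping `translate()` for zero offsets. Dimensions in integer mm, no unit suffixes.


translate([213, 227, 0]) cube([72, 61, 2613]);


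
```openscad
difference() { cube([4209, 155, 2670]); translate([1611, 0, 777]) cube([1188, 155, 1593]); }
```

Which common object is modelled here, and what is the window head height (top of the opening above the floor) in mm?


A wall with a window opening. The window head height is 2370 mm.

A wall with a rectangular opening subtracted — a window. Sill at z = 777, opening 1593 mm tall, so the head is at 777 + 1593 = 2370 mm.


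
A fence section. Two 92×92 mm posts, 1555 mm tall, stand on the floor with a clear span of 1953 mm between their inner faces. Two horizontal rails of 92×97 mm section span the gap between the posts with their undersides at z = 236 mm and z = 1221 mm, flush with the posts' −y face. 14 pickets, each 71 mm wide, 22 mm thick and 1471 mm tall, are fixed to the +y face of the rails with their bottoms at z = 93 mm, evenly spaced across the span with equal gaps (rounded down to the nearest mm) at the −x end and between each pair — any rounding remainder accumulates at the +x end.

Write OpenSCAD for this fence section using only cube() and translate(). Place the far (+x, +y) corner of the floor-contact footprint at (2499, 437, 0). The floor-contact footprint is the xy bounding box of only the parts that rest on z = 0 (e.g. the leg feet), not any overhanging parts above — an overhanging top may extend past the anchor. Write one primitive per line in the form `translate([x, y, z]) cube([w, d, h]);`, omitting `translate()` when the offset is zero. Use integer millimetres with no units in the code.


translate([362, 345, 0]) cube([92, 92, 1555]);
translate([2407, 345, 0]) cube([92, 92, 1555]);
translate([454, 345, 236]) cube([1953, 92, 97]);
translate([454, 345, 1221]) cube([1953, 92, 97]);
translate([517, 437, 93]) cube([71, 22, 1471]);
translate([651, 437, 93]) cube([71, 22, 1471]);
translate([785, 437, 93]) cube([71, 22, 1471]);
translate([919, 437, 93]) cube([71, 22, 1471]);
translate([1053, 437, 93]) cube([71, 22, 1471]);
translate([1187, 437, 93]) cube([71, 22, 1471]);
translate([1321, 437, 93]) cube([71, 22, 1471]);
translate([1455, 437, 93]) cube([71, 22, 1471]);
translate([1589, 437, 93]) cube([71, 22, 1471]);
translate([1723, 437, 93]) cube([71, 22, 1471]);
translate([1857, 437, 93]) cube([71, 22, 1471]);
translate([1991, 437, 93]) cube([71, 22, 1471]);
translate([2125, 437, 93]) cube([71, 22, 1471]);
translate([2259, 437, 93]) cube([71, 22, 1471]);


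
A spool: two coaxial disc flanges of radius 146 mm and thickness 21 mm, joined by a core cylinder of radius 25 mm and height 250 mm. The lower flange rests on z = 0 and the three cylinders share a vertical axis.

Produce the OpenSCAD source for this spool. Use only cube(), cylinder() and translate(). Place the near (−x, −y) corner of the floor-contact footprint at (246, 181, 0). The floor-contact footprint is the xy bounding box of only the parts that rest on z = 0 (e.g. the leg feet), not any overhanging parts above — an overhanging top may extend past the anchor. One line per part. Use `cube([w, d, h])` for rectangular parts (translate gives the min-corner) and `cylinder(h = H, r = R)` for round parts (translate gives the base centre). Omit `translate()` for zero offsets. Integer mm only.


translate([392, 327, 0]) cylinder(h = 21, r = 146);
translate([392, 327, 21]) cylinder(h = 250, r = 25);
translate([392, 327, 271]) cylinder(h = 21, r = 146);


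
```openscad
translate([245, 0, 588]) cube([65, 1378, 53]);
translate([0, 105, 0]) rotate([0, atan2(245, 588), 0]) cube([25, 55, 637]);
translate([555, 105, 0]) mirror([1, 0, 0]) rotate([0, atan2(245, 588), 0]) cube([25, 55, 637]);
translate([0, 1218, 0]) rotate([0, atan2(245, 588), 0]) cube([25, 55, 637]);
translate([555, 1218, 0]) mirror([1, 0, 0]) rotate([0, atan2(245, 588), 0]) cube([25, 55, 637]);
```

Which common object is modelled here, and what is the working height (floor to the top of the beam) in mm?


A sawhorse. The overall height is 641 mm.

A beam across two mirrored pairs of raked legs — a sawhorse. The beam's underside is at z = 588 (matching the legs' vertical rise in atan2(245, 588)) and the beam is 53 mm tall, so its top is at 588 + 53 = 641 mm. The raked legs top out at the beam's underside, so that is the highest point.


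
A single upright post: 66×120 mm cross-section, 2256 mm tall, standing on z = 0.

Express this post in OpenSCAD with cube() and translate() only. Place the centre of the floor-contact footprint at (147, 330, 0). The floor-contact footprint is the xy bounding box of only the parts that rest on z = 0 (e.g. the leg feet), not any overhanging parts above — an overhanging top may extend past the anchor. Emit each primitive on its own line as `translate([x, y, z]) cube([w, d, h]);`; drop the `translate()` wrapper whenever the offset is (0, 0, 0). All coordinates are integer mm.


translate([114, 270, 0]) cube([66, 120, 2256]);


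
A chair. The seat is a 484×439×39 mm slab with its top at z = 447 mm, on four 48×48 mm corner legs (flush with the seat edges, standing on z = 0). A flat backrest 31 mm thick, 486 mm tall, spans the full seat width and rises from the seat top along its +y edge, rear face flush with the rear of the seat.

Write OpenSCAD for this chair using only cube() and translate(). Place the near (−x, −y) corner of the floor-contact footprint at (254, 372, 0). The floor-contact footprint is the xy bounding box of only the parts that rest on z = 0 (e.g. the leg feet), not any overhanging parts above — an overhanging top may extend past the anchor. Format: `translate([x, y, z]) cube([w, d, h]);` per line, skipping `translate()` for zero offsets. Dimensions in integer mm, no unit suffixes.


translate([254, 372, 408]) cube([484, 439, 39]);
translate([254, 372, 0]) cube([48, 48, 408]);
translate([690, 372, 0]) cube([48, 48, 408]);
translate([254, 763, 0]) cube([48, 48, 408]);
translate([690, 763, 0]) cube([48, 48, 408]);
translate([254, 780, 447]) cube([484, 31, 486]);


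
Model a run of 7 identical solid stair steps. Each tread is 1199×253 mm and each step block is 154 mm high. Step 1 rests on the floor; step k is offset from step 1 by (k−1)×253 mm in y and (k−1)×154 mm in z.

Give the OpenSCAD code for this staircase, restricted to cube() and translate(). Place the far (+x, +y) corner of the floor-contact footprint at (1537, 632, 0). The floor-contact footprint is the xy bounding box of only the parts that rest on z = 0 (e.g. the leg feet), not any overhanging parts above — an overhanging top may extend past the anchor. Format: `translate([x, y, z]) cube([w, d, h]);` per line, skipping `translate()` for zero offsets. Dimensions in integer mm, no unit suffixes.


translate([338, 379, 0]) cube([1199, 253, 154]);
translate([338, 632, 154]) cube([1199, 253, 154]);
translate([338, 885, 308]) cube([1199, 253, 154]);
translate([338, 1138, 462]) cube([1199, 253, 154]);
translate([338, 1391, 616]) cube([1199, 253, 154]);
translate([338, 1644, 770]) cube([1199, 253, 154]);
translate([338, 1897, 924]) cube([1199, 253, 154]);


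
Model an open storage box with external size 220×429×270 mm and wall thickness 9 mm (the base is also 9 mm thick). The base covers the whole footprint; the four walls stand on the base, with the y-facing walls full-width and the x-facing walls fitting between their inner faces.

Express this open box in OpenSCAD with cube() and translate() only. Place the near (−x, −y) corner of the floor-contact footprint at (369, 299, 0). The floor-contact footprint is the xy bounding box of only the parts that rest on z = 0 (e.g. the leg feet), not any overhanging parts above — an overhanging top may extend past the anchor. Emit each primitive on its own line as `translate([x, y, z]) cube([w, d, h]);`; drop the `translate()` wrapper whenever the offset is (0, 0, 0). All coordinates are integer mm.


translate([369, 299, 0]) cube([220, 429, 9]);
translate([369, 299, 9]) cube([220, 9, 261]);
translate([369, 719, 9]) cube([220, 9, 261]);
translate([369, 308, 9]) cube([9, 411, 261]);
translate([580, 308, 9]) cube([9, 411, 261]);


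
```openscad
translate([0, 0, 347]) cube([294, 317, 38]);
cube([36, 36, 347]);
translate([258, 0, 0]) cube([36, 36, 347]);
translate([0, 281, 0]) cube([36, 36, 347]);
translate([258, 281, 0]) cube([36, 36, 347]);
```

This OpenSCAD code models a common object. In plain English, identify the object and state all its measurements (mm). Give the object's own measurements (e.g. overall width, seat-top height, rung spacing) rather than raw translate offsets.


A four-legged stool. The seat is a 294×317×38 mm slab whose top surface is at z = 385 mm; four square legs, each 36×36 mm in cross-section, run from the floor (z = 0) to the underside of the seat, each flush with a corner of the seat.


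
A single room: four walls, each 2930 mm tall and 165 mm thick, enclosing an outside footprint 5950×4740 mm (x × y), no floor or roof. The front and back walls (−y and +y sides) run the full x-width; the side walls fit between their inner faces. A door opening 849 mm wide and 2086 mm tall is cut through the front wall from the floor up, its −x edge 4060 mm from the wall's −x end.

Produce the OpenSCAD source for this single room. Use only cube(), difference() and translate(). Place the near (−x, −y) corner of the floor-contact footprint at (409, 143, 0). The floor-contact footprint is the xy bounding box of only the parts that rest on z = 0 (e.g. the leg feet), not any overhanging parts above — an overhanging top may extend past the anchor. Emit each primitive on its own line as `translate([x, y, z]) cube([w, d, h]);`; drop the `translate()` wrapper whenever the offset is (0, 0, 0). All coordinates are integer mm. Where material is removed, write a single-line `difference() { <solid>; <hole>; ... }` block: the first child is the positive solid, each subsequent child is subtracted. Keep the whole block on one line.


difference() { translate([409, 143, 0]) cube([5950, 165, 2930]); translate([4469, 143, 0]) cube([849, 165, 2086]); }
translate([409, 4718, 0]) cube([5950, 165, 2930]);
translate([409, 308, 0]) cube([165, 4410, 2930]);
translate([6194, 308, 0]) cube([165, 4410, 2930]);


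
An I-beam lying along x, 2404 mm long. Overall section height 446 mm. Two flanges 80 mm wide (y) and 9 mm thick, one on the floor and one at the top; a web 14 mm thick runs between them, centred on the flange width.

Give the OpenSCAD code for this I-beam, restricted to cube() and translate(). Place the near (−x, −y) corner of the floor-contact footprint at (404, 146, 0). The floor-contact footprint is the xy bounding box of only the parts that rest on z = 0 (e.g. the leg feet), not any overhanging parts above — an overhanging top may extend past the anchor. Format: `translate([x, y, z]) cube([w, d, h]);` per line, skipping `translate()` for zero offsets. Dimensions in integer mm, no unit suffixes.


translate([404, 146, 0]) cube([2404, 80, 9]);
translate([404, 179, 9]) cube([2404, 14, 428]);
translate([404, 146, 437]) cube([2404, 80, 9]);


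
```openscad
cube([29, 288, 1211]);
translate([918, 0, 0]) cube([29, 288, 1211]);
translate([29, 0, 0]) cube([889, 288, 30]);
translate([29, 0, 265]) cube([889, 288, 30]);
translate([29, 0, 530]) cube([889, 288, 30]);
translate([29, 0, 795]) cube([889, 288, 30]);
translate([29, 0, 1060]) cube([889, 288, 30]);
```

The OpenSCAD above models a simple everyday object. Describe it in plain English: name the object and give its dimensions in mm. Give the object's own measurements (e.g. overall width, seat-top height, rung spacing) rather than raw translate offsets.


An open bookshelf. Two side panels, each 29 mm thick, 288 mm deep and 1211 mm tall, stand 947 mm apart (outside-to-outside). Between them sit 5 shelves, each 30 mm thick and 288 mm deep, spanning the full gap between the sides. The bottom shelf rests on the floor (its underside at z = 0) and the clear gap between one shelf's top and the next shelf's underside is 235 mm.


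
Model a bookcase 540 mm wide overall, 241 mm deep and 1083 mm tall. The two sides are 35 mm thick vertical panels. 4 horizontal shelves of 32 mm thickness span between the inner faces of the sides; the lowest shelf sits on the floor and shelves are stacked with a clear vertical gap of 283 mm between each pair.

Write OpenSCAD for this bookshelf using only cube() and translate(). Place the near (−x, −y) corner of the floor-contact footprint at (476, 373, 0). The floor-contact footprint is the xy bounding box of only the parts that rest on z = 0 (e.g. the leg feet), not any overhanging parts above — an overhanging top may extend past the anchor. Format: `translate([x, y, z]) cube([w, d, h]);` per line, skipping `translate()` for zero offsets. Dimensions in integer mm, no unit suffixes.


translate([476, 373, 0]) cube([35, 241, 1083]);
translate([981, 373, 0]) cube([35, 241, 1083]);
translate([511, 373, 0]) cube([470, 241, 32]);
translate([511, 373, 315]) cube([470, 241, 32]);
translate([511, 373, 630]) cube([470, 241, 32]);
translate([511, 373, 945]) cube([470, 241, 32]);


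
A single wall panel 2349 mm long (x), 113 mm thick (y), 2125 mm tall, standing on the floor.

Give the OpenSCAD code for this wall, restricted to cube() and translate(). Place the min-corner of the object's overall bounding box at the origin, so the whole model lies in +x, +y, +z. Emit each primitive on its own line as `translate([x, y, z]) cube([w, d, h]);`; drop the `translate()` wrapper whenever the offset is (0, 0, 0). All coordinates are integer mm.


cube([2349, 113, 2125]);


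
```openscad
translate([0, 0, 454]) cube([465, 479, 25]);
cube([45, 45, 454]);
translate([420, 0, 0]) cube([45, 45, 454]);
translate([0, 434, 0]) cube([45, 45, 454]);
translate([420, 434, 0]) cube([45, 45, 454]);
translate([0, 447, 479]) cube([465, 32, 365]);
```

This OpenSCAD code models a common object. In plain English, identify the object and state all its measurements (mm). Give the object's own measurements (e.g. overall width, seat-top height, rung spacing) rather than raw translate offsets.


A chair. The seat is a 465×479×25 mm slab with its top at z = 479 mm, on four 45×45 mm corner legs (flush with the seat edges, standing on z = 0). A flat backrest 32 mm thick, 365 mm tall, spans the full seat width and rises from the seat top along its +y edge, rear face flush with the rear of the seat.


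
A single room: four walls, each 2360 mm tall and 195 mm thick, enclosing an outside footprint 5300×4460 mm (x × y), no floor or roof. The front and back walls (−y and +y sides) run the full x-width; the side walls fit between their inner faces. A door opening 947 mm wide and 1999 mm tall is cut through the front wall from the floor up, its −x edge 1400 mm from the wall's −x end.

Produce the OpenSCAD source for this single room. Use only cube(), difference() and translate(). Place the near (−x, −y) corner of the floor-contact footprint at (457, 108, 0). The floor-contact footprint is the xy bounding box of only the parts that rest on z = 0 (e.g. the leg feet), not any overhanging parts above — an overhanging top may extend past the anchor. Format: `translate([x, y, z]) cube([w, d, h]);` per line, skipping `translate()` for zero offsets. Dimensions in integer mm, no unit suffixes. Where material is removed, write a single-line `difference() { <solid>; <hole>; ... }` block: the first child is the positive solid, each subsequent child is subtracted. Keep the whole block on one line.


difference() { translate([457, 108, 0]) cube([5300, 195, 2360]); translate([1857, 108, 0]) cube([947, 195, 1999]); }
translate([457, 4373, 0]) cube([5300, 195, 2360]);
translate([457, 303, 0]) cube([195, 4070, 2360]);
translate([5562, 303, 0]) cube([195, 4070, 2360]);


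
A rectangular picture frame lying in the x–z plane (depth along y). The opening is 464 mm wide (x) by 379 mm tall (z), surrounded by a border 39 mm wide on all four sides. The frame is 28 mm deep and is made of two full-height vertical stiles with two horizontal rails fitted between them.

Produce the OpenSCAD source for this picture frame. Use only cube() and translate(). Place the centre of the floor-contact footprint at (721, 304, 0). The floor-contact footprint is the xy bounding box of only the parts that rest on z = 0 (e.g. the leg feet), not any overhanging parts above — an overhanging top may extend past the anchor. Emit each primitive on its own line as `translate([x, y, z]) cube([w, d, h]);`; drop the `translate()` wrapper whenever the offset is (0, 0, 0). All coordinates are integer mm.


translate([450, 290, 0]) cube([39, 28, 457]);
translate([953, 290, 0]) cube([39, 28, 457]);
translate([489, 290, 0]) cube([464, 28, 39]);
translate([489, 290, 418]) cube([464, 28, 39]);


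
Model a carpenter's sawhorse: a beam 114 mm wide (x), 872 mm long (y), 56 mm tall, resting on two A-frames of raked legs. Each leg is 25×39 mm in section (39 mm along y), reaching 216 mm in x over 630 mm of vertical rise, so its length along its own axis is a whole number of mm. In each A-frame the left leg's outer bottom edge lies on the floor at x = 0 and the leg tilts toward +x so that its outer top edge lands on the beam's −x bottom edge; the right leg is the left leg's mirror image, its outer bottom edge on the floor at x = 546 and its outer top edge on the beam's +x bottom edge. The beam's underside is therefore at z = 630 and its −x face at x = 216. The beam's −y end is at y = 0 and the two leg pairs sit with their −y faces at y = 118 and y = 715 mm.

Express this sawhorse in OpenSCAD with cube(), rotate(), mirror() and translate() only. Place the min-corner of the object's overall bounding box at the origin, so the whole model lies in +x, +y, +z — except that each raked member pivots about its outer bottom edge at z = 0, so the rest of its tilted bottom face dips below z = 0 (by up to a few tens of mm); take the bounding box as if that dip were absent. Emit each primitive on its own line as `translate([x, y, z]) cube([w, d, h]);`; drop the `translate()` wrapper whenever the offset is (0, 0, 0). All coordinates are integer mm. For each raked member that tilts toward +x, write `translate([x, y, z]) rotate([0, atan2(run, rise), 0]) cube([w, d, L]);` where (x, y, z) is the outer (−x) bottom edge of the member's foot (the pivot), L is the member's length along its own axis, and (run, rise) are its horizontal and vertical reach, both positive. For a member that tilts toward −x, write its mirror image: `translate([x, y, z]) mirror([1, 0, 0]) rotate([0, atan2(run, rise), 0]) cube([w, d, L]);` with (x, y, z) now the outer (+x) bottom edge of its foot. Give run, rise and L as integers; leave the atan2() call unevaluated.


translate([216, 0, 630]) cube([114, 872, 56]);
translate([0, 118, 0]) rotate([0, atan2(216, 630), 0]) cube([25, 39, 666]);
translate([546, 118, 0]) mirror([1, 0, 0]) rotate([0, atan2(216, 630), 0]) cube([25, 39, 666]);
translate([0, 715, 0]) rotate([0, atan2(216, 630), 0]) cube([25, 39, 666]);
translate([546, 715, 0]) mirror([1, 0, 0]) rotate([0, atan2(216, 630), 0]) cube([25, 39, 666]);


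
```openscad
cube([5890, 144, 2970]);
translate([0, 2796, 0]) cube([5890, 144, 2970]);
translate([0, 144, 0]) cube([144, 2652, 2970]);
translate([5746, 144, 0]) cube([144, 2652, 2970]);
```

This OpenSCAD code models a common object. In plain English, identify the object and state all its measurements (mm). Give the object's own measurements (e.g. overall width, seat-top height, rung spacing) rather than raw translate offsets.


The wall frame of a small rectangular building: four walls, each 2970 mm tall and 144 mm thick, enclosing a footprint 5890 mm (x) by 2940 mm (y) outside-to-outside, with no floor or roof. The front and back walls (the −y and +y sides) span the full width; the two side walls fit between them.


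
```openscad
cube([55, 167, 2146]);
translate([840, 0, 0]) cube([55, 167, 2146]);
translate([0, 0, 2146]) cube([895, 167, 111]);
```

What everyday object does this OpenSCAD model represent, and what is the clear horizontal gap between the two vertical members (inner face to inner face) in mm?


A door frame. The clear opening width is 785 mm.

Two 2146 mm tall posts with a header on top — a door frame. The left jamb is 55 mm wide at x = 0; the right jamb starts at x = 840. The clear opening is 840 − 55 = 785 mm.


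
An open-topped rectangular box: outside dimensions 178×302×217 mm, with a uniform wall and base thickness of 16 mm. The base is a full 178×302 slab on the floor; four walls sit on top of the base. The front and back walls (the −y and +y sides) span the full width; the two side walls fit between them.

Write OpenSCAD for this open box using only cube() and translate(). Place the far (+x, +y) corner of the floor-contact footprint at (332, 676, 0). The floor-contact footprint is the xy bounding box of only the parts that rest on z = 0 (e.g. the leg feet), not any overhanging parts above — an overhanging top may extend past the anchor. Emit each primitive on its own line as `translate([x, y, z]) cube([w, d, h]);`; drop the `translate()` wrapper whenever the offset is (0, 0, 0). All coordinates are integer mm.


translate([154, 374, 0]) cube([178, 302, 16]);
translate([154, 374, 16]) cube([178, 16, 201]);
translate([154, 660, 16]) cube([178, 16, 201]);
translate([154, 390, 16]) cube([16, 270, 201]);
translate([316, 390, 16]) cube([16, 270, 201]);


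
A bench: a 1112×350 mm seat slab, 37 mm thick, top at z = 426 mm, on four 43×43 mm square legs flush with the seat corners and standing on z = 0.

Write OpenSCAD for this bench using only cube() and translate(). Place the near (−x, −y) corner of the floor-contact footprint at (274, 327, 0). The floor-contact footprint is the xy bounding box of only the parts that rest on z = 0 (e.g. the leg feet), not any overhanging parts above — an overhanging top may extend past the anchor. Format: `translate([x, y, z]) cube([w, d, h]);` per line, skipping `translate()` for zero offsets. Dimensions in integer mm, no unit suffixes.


translate([274, 327, 389]) cube([1112, 350, 37]);
translate([274, 327, 0]) cube([43, 43, 389]);
translate([274, 634, 0]) cube([43, 43, 389]);
translate([1343, 327, 0]) cube([43, 43, 389]);
translate([1343, 634, 0]) cube([43, 43, 389]);


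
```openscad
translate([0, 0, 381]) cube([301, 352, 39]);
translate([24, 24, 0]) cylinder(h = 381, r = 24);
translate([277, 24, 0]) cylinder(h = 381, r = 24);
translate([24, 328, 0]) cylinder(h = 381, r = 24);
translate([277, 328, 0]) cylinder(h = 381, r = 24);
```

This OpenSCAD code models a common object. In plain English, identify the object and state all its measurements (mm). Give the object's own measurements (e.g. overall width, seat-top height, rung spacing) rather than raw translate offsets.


A simple wooden stool: a rectangular seat 301 mm (x) by 352 mm (y), 39 mm thick, top face at z = 420 mm, on four round legs, each 48 mm in diameter. The legs rest on z = 0, each leg's axis is inset half a diameter from the nearest pair of seat edges (so the leg's bounding box is flush with the corner).


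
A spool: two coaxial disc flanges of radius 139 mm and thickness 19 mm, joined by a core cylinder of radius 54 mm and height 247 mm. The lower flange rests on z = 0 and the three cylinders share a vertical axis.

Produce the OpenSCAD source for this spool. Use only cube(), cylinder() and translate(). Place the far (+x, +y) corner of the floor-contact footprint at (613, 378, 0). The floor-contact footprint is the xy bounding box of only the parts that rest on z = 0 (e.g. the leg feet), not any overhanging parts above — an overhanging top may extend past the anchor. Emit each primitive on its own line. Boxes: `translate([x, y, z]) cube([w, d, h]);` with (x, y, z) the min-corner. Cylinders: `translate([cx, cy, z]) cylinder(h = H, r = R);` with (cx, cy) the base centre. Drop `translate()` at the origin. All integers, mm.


translate([474, 239, 0]) cylinder(h = 19, r = 139);
translate([474, 239, 19]) cylinder(h = 247, r = 54);
translate([474, 239, 266]) cylinder(h = 19, r = 139);


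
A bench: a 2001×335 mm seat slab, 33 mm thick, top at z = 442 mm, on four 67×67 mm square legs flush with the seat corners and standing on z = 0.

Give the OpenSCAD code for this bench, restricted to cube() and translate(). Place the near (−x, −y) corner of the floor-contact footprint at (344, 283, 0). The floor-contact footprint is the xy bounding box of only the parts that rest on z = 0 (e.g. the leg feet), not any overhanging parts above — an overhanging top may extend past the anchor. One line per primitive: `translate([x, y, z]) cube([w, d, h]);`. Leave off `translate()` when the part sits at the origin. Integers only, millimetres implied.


// leg_h = 442 − 33 = 409
translate([344, 283, 409]) cube([2001, 335, 33]);
translate([344, 283, 0]) cube([67, 67, 409]);
translate([344, 551, 0]) cube([67, 67, 409]);
translate([2278, 283, 0]) cube([67, 67, 409]);
translate([2278, 551, 0]) cube([67, 67, 409]);


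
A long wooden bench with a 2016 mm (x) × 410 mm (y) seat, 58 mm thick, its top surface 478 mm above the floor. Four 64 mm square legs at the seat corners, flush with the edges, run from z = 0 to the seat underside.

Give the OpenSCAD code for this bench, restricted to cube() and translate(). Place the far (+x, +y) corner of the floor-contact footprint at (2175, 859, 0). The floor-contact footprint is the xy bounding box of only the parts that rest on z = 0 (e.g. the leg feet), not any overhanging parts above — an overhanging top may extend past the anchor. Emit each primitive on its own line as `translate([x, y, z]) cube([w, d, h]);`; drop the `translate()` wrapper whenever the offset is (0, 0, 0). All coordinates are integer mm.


translate([159, 449, 420]) cube([2016, 410, 58]);
translate([159, 449, 0]) cube([64, 64, 420]);
translate([159, 795, 0]) cube([64, 64, 420]);
translate([2111, 449, 0]) cube([64, 64, 420]);
translate([2111, 795, 0]) cube([64, 64, 420]);


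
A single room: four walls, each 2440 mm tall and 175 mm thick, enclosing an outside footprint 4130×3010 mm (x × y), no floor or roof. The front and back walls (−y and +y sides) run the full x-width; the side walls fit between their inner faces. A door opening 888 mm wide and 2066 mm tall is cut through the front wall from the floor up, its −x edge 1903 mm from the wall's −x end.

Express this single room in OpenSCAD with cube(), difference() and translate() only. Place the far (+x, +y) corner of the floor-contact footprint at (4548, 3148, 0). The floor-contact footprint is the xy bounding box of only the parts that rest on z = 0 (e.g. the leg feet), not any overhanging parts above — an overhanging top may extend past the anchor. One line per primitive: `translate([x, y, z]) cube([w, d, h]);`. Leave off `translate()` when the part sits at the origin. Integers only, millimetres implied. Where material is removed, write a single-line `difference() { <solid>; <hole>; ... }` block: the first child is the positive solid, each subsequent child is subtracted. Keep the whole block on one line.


difference() { translate([418, 138, 0]) cube([4130, 175, 2440]); translate([2321, 138, 0]) cube([888, 175, 2066]); }
translate([418, 2973, 0]) cube([4130, 175, 2440]);
translate([418, 313, 0]) cube([175, 2660, 2440]);
translate([4373, 313, 0]) cube([175, 2660, 2440]);


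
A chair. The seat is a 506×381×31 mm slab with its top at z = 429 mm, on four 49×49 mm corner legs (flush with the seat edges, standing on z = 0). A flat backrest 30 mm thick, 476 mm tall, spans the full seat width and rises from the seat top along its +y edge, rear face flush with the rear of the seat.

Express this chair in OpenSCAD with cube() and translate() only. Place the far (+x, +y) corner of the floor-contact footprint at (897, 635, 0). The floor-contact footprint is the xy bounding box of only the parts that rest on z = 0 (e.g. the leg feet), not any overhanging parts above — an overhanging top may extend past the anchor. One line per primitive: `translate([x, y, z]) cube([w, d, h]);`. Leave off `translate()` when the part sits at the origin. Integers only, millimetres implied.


translate([391, 254, 398]) cube([506, 381, 31]);
translate([391, 254, 0]) cube([49, 49, 398]);
translate([848, 254, 0]) cube([49, 49, 398]);
translate([391, 586, 0]) cube([49, 49, 398]);
translate([848, 586, 0]) cube([49, 49, 398]);
translate([391, 605, 429]) cube([506, 30, 476]);


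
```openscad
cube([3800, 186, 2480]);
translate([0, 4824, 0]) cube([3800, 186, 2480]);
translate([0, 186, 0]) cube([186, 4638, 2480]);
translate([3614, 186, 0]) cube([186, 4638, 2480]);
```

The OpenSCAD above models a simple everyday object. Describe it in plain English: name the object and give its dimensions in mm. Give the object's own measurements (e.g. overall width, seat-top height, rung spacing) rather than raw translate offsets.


The wall frame of a small rectangular building: four walls, each 2480 mm tall and 186 mm thick, enclosing a footprint 3800 mm (x) by 5010 mm (y) outside-to-outside, with no floor or roof. The front and back walls (the −y and +y sides) span the full width; the two side walls fit between them.


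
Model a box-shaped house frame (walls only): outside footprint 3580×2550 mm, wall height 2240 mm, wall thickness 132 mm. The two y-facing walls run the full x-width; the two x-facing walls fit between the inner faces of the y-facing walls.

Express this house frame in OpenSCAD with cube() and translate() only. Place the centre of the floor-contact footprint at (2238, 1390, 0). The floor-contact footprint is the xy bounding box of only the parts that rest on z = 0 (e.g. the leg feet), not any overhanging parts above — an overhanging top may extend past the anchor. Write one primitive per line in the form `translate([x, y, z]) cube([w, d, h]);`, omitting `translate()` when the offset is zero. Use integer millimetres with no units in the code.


translate([448, 115, 0]) cube([3580, 132, 2240]);
translate([448, 2533, 0]) cube([3580, 132, 2240]);
translate([448, 247, 0]) cube([132, 2286, 2240]);
translate([3896, 247, 0]) cube([132, 2286, 2240]);


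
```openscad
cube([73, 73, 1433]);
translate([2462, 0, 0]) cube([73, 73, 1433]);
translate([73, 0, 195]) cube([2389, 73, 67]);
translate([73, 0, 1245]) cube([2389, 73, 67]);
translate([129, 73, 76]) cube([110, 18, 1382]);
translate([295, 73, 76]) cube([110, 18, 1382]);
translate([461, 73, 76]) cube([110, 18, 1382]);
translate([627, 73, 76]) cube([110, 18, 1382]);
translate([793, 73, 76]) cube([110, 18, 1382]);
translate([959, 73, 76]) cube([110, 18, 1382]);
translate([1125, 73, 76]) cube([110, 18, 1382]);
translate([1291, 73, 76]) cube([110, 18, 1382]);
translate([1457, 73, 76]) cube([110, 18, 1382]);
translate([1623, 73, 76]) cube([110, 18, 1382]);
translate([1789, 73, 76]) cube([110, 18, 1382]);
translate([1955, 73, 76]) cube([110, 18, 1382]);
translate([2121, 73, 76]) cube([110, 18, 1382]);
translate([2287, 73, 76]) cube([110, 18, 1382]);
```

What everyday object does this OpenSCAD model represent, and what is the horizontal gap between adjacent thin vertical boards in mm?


A fence section. The picket gap is 56 mm.

Two posts, two rails, 14 pickets — a fence section. Span 2389 mm holds 14 pickets of 110 mm with 15 equal gaps: ⌊(2389 − 14·110) / 15⌋ = 56 mm.


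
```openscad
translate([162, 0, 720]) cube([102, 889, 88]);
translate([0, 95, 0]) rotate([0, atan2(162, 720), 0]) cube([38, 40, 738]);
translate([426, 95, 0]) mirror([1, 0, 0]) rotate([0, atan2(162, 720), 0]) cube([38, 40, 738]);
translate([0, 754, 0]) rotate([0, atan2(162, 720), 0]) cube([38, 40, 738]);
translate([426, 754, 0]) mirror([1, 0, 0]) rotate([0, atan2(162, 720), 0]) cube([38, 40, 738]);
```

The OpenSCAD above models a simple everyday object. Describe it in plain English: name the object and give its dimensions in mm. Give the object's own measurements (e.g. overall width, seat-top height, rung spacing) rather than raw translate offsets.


A sawhorse. A 102×889×88 mm beam (x, y, z) sits on two A-frame leg pairs. Each pair is two raked legs of 38×40 mm section (40 mm along y) splaying symmetrically in x. Each leg rises 720 mm vertically over 162 mm of horizontal reach and is 738 mm long along its own axis. Every leg's outer bottom edge rests on the floor and its outer top edge meets a bottom edge of the beam — the left legs (tilting toward +x) meet the beam's −x bottom edge, the right legs (their mirror images, tilting toward −x) meet its +x bottom edge — so the leg tops tuck under the beam, the beam's underside is 720 mm above the floor, and the feet are 426 mm apart outside-to-outside with the beam centred between them. The two leg pairs are set in 95 mm from either end of the beam.


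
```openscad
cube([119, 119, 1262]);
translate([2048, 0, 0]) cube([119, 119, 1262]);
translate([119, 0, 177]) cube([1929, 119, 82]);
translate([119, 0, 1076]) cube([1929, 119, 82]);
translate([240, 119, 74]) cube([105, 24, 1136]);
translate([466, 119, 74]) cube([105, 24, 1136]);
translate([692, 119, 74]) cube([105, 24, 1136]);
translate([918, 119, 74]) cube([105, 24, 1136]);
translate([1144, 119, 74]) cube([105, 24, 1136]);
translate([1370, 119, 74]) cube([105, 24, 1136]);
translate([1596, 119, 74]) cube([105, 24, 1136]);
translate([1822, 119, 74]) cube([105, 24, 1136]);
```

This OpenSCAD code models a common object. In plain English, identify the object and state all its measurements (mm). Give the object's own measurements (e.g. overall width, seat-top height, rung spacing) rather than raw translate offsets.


A fence section. Two 119×119 mm posts, 1262 mm tall, stand on the floor with a clear span of 1929 mm between their inner faces. Two horizontal rails of 119×82 mm section span the gap between the posts with their undersides at z = 177 mm and z = 1076 mm, flush with the posts' −y face. 8 pickets, each 105 mm wide, 24 mm thick and 1136 mm tall, are fixed to the +y face of the rails with their bottoms at z = 74 mm, spaced across the span with a 121 mm gap after the −x post and between neighbouring pickets and before the +x post.


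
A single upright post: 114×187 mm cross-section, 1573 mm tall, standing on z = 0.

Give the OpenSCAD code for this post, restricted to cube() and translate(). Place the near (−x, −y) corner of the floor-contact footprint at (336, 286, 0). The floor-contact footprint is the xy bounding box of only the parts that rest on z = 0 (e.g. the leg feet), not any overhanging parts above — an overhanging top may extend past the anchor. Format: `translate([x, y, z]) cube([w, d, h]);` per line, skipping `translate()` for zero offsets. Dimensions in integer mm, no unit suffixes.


translate([336, 286, 0]) cube([114, 187, 1573]);


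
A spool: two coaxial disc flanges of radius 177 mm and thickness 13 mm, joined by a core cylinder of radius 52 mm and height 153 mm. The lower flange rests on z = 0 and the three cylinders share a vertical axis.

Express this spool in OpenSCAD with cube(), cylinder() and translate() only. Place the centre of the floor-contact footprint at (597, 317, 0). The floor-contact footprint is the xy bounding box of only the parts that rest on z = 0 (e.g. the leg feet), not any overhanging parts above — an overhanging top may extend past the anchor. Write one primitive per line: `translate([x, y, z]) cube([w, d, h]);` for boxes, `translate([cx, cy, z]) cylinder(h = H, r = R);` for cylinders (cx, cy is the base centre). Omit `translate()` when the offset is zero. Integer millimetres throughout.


translate([597, 317, 0]) cylinder(h = 13, r = 177);
translate([597, 317, 13]) cylinder(h = 153, r = 52);
translate([597, 317, 166]) cylinder(h = 13, r = 177);


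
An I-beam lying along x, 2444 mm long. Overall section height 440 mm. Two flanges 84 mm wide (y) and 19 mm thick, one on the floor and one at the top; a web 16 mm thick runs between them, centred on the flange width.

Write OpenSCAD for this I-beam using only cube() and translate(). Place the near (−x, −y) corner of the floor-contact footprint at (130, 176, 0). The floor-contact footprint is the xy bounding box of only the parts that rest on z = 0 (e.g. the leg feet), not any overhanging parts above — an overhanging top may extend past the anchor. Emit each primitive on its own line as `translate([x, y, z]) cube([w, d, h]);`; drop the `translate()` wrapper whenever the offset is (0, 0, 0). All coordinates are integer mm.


translate([130, 176, 0]) cube([2444, 84, 19]);
translate([130, 210, 19]) cube([2444, 16, 402]);
translate([130, 176, 421]) cube([2444, 84, 19]);


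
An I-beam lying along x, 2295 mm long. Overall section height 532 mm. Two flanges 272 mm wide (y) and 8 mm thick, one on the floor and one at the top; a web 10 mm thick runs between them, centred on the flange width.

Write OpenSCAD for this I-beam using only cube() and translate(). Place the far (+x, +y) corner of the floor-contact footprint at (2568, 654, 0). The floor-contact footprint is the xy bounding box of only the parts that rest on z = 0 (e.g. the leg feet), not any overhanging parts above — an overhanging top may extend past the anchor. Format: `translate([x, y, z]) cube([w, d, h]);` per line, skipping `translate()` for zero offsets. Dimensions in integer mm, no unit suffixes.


translate([273, 382, 0]) cube([2295, 272, 8]);
translate([273, 513, 8]) cube([2295, 10, 516]);
translate([273, 382, 524]) cube([2295, 272, 8]);
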